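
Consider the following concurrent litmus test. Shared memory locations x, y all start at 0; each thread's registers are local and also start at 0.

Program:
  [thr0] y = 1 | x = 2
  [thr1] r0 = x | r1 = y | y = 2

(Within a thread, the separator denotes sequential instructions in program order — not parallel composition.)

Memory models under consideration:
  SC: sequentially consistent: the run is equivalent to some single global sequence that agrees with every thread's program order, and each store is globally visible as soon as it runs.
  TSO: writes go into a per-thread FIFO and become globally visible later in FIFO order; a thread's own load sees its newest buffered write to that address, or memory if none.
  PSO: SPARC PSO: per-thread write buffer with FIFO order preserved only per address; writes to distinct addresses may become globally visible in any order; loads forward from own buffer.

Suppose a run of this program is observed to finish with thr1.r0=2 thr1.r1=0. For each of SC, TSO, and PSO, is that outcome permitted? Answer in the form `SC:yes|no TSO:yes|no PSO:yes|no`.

outcome vector order: (thr1.r0,thr1.r1)
[SC] allowed = {(0,0) (0,1) (2,1)}
[TSO] allowed = {(0,0) (0,1) (2,1)}
[PSO] allowed = {(0,0) (0,1) (2,0) (2,1)}
target (2,0) ∈ {PSO}

SC:no TSO:no PSO:yes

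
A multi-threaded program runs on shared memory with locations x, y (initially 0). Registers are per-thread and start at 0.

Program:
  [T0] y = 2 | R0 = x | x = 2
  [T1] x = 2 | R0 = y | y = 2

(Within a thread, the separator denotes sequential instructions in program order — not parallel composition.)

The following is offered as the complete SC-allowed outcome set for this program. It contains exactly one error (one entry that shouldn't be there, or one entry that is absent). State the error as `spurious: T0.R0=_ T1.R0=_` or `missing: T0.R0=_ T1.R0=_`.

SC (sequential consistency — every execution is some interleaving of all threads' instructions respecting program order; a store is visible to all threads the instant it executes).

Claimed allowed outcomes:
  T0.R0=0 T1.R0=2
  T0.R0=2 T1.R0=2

outcome vector order: (T0.R0,T1.R0)
SC (3): 02 20 22
SC∖claimed = {20}

missing: T0.R0=2 T1.R0=0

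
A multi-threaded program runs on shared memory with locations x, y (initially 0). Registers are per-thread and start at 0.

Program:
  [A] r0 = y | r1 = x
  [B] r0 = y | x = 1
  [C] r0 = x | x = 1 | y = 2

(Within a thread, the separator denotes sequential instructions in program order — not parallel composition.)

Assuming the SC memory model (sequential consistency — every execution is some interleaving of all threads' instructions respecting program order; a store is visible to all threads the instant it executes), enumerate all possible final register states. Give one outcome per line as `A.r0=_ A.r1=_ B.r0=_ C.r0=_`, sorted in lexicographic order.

outcome vector order: (A.r0,A.r1,B.r0,C.r0)
|SC outcomes| = 9

A.r0=0 A.r1=0 B.r0=0 C.r0=0
A.r0=0 A.r1=0 B.r0=0 C.r0=1
A.r0=0 A.r1=0 B.r0=2 C.r0=0
A.r0=0 A.r1=1 B.r0=0 C.r0=0
A.r0=0 A.r1=1 B.r0=0 C.r0=1
A.r0=0 A.r1=1 B.r0=2 C.r0=0
A.r0=2 A.r1=1 B.r0=0 C.r0=0
A.r0=2 A.r1=1 B.r0=0 C.r0=1
A.r0=2 A.r1=1 B.r0=2 C.r0=0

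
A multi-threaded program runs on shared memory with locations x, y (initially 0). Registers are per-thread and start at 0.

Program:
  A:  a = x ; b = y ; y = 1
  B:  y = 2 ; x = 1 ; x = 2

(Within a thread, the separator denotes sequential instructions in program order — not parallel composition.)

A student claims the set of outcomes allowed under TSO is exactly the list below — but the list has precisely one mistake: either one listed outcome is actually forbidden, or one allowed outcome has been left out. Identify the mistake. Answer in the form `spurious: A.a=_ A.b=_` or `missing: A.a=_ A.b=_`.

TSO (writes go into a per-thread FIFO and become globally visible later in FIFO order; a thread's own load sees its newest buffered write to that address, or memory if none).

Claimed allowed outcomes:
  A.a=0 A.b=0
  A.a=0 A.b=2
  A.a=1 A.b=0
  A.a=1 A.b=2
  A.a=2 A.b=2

spurious: A.a=1 A.b=0

outcome vector order: (A.a,A.b)
TSO: 4 outcomes — {0/0, 0/2, 1/2, 2/2}
claimed∖TSO = {1/0}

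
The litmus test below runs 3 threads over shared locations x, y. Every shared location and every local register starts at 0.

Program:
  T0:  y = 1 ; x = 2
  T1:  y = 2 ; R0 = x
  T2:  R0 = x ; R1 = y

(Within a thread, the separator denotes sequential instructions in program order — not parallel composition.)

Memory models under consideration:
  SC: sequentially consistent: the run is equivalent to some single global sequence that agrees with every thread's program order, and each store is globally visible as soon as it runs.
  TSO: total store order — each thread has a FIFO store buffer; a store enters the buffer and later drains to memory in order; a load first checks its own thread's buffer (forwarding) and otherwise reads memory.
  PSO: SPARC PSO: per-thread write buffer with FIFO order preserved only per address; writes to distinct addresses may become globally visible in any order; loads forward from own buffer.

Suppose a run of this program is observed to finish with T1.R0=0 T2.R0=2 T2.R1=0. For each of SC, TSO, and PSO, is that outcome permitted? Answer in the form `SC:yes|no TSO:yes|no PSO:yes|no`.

outcome vector order: (T1.R0,T2.R0,T2.R1)
SC: 10 outcomes — {0/0/0, 0/0/1, 0/0/2, 0/2/1, 0/2/2, 2/0/0, 2/0/1, 2/0/2, 2/2/1, 2/2/2}
TSO: 10 outcomes — {0/0/0, 0/0/1, 0/0/2, 0/2/1, 0/2/2, 2/0/0, 2/0/1, 2/0/2, 2/2/1, 2/2/2}
PSO: 12 outcomes — {0/0/0, 0/0/1, 0/0/2, 0/2/0, 0/2/1, 0/2/2, 2/0/0, 2/0/1, 2/0/2, 2/2/0, 2/2/1, 2/2/2}
target 0/2/0 ∈ {PSO}

SC:no TSO:no PSO:yes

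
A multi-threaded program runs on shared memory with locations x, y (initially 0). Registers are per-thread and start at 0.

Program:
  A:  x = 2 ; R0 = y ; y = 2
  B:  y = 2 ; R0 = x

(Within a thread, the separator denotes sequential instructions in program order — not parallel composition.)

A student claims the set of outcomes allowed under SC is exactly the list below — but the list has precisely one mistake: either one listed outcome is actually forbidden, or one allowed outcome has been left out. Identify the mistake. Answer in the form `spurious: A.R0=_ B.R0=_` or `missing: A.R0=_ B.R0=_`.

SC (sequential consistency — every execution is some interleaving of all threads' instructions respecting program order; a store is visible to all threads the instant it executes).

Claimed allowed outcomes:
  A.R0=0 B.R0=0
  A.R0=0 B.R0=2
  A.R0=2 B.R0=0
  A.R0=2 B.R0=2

outcome vector order: (A.R0,B.R0)
SC (3): 0/2, 2/0, 2/2
claimed∖SC = {0/0}

spurious: A.R0=0 B.R0=0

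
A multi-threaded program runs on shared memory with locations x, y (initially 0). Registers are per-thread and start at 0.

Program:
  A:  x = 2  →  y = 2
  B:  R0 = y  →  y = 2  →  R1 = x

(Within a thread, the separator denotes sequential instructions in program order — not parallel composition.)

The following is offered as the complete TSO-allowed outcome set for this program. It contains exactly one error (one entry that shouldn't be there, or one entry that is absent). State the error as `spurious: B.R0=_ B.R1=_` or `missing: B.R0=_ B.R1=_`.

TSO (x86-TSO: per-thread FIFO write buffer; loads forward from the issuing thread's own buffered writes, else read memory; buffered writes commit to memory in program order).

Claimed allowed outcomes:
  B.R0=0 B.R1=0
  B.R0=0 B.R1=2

outcome vector order: (B.R0,B.R1)
TSO (3): 0/0, 0/2, 2/2
TSO∖claimed = {2/2}

missing: B.R0=2 B.R1=2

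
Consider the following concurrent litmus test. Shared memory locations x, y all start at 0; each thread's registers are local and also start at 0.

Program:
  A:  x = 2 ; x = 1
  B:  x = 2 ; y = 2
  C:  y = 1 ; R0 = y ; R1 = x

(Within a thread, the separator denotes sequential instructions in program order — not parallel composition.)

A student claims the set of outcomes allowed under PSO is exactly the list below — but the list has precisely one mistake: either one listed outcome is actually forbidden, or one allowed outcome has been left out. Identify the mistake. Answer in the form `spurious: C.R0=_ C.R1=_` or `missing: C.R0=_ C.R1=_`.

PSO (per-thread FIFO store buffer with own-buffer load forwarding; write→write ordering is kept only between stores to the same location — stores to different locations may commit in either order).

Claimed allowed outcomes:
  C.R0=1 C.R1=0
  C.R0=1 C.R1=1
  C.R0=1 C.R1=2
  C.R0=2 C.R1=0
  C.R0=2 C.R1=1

outcome vector order: (C.R0,C.R1)
PSO (6): <1 0>, <1 1>, <1 2>, <2 0>, <2 1>, <2 2>
PSO∖claimed = {<2 2>}

missing: C.R0=2 C.R1=2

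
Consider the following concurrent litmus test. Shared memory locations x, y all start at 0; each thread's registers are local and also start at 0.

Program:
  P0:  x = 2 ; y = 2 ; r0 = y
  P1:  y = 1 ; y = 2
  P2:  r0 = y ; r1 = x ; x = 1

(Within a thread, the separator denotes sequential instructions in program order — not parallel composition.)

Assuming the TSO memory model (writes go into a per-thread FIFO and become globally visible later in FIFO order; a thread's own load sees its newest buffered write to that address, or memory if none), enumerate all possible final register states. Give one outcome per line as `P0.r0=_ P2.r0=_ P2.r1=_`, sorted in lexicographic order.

outcome vector order: (P0.r0,P2.r0,P2.r1)
|TSO outcomes| = 10

P0.r0=1 P2.r0=0 P2.r1=0
P0.r0=1 P2.r0=0 P2.r1=2
P0.r0=1 P2.r0=1 P2.r1=2
P0.r0=1 P2.r0=2 P2.r1=2
P0.r0=2 P2.r0=0 P2.r1=0
P0.r0=2 P2.r0=0 P2.r1=2
P0.r0=2 P2.r0=1 P2.r1=0
P0.r0=2 P2.r0=1 P2.r1=2
P0.r0=2 P2.r0=2 P2.r1=0
P0.r0=2 P2.r0=2 P2.r1=2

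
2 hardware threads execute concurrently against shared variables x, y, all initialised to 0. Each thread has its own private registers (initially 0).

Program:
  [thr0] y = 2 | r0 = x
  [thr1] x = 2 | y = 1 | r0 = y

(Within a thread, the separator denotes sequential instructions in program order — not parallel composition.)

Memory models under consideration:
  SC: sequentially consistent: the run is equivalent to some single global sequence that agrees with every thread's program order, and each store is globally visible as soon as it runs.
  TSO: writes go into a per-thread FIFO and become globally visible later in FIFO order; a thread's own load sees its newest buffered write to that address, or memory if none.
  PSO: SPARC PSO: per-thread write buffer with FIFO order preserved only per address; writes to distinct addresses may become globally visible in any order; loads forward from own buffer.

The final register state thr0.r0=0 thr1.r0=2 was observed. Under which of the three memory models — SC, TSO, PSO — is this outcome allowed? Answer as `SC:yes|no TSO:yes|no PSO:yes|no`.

outcome vector order: (thr0.r0,thr1.r0)
SC: 3 outcomes — {0/1 2/1 2/2}
TSO: 4 outcomes — {0/1 0/2 2/1 2/2}
PSO: 4 outcomes — {0/1 0/2 2/1 2/2}
target 0/2 ∈ {TSO,PSO}

SC:no TSO:yes PSO:yes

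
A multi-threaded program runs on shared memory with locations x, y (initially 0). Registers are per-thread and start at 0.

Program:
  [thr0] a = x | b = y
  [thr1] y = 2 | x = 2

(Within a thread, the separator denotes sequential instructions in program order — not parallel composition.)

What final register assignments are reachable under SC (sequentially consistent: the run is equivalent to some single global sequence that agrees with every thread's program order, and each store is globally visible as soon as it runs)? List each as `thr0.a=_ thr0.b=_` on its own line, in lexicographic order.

outcome vector order: (thr0.a,thr0.b)
|SC outcomes| = 3

thr0.a=0 thr0.b=0
thr0.a=0 thr0.b=2
thr0.a=2 thr0.b=2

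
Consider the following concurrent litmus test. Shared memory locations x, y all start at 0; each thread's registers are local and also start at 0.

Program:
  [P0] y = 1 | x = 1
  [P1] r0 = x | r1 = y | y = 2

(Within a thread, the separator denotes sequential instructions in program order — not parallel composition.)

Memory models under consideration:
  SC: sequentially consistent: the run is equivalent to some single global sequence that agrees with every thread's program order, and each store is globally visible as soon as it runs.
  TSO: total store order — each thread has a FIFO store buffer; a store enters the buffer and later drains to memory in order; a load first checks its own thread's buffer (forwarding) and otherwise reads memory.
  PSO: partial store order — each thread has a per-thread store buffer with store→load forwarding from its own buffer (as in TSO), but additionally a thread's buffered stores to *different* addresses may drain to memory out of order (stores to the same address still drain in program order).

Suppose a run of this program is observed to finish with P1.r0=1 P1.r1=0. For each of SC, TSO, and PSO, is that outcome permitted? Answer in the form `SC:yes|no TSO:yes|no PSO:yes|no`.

outcome vector order: (P1.r0,P1.r1)
under SC → <0 0>, <0 1>, <1 1>
under TSO → <0 0>, <0 1>, <1 1>
under PSO → <0 0>, <0 1>, <1 0>, <1 1>
target <1 0> ∈ {PSO}

SC:no TSO:no PSO:yes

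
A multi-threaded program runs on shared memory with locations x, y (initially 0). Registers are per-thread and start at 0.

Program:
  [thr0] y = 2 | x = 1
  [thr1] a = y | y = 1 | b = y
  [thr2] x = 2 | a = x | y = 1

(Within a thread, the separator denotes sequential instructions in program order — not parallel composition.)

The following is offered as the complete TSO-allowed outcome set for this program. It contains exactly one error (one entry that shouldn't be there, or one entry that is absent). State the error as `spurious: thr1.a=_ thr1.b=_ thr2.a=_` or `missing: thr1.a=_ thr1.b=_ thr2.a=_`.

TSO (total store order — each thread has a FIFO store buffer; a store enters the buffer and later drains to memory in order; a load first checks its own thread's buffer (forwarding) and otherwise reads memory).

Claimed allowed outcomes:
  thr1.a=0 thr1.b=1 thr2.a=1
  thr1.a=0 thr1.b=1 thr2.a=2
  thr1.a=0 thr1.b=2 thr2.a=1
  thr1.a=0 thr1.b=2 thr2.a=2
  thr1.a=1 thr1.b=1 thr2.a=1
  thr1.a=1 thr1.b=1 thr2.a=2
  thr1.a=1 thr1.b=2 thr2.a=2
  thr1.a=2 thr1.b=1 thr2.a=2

missing: thr1.a=2 thr1.b=1 thr2.a=1

outcome vector order: (thr1.a,thr1.b,thr2.a)
[TSO] allowed = {011, 012, 021, 022, 111, 112, 122, 211, 212}
TSO∖claimed = {211}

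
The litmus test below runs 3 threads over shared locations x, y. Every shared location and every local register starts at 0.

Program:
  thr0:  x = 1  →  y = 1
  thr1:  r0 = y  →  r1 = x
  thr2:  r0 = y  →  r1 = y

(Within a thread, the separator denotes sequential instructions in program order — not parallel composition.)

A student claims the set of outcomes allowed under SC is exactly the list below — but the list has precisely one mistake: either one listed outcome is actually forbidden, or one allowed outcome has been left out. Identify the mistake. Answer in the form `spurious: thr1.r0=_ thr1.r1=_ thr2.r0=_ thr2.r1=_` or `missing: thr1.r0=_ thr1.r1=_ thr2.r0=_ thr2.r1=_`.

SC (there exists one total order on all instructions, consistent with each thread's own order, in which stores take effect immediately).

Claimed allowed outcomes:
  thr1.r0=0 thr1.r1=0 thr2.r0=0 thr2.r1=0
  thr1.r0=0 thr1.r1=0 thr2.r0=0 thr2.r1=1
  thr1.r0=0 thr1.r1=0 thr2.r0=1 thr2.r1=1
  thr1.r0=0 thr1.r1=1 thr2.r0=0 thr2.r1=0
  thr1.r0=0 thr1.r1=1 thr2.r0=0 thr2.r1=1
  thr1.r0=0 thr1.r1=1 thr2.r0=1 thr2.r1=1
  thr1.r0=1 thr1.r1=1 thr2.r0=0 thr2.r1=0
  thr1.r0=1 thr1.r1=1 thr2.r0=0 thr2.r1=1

missing: thr1.r0=1 thr1.r1=1 thr2.r0=1 thr2.r1=1

outcome vector order: (thr1.r0,thr1.r1,thr2.r0,thr2.r1)
SC: 9 outcomes — {(0,0,0,0) (0,0,0,1) (0,0,1,1) (0,1,0,0) (0,1,0,1) (0,1,1,1) (1,1,0,0) (1,1,0,1) (1,1,1,1)}
SC∖claimed = {(1,1,1,1)}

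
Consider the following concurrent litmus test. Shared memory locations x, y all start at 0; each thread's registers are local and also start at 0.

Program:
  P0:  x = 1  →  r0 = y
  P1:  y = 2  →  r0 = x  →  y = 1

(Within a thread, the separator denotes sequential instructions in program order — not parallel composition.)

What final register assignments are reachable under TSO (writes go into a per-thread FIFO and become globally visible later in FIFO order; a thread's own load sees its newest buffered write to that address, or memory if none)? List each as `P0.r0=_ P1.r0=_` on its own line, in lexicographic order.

P0.r0=0 P1.r0=0
P0.r0=0 P1.r0=1
P0.r0=1 P1.r0=0
P0.r0=1 P1.r0=1
P0.r0=2 P1.r0=0
P0.r0=2 P1.r0=1

outcome vector order: (P0.r0,P1.r0)
|TSO outcomes| = 6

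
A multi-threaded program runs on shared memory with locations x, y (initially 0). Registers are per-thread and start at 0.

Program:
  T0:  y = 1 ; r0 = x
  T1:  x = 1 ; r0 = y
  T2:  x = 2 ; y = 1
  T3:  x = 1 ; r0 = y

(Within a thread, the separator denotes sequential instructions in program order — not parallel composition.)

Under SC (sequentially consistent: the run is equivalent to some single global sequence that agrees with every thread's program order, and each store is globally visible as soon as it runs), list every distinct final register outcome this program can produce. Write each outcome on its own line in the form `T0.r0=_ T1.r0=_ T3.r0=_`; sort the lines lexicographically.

outcome vector order: (T0.r0,T1.r0,T3.r0)
|SC outcomes| = 9

T0.r0=0 T1.r0=1 T3.r0=1
T0.r0=1 T1.r0=0 T3.r0=0
T0.r0=1 T1.r0=0 T3.r0=1
T0.r0=1 T1.r0=1 T3.r0=0
T0.r0=1 T1.r0=1 T3.r0=1
T0.r0=2 T1.r0=0 T3.r0=0
T0.r0=2 T1.r0=0 T3.r0=1
T0.r0=2 T1.r0=1 T3.r0=0
T0.r0=2 T1.r0=1 T3.r0=1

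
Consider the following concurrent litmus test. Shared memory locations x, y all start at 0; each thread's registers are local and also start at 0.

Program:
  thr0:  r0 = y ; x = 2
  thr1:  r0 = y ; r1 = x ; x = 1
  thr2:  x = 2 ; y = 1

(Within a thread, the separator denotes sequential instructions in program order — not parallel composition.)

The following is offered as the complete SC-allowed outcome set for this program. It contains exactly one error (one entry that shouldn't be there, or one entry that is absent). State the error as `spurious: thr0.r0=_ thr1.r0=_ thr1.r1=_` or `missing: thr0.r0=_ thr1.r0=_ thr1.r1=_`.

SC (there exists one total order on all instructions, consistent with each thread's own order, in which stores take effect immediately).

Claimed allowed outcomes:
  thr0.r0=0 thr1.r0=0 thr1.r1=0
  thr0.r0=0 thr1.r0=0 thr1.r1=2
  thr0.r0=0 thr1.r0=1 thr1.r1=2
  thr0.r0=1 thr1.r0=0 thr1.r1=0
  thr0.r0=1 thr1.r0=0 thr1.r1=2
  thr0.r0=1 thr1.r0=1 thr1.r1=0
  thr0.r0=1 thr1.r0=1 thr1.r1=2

spurious: thr0.r0=1 thr1.r0=1 thr1.r1=0

outcome vector order: (thr0.r0,thr1.r0,thr1.r1)
SC: 6 outcomes — {000; 002; 012; 100; 102; 112}
claimed∖SC = {110}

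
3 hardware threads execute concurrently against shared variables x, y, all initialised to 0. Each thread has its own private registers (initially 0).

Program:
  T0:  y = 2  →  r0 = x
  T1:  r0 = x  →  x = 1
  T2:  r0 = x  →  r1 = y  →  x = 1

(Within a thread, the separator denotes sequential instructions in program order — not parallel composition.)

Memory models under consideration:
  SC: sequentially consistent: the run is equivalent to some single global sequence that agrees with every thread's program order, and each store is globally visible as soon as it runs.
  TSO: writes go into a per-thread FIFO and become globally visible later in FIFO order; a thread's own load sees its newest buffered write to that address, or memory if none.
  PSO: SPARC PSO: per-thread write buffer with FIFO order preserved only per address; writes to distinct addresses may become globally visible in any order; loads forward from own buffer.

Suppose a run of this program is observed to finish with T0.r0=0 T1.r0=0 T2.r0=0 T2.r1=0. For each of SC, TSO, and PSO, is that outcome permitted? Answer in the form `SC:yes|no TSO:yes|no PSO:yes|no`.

SC:yes TSO:yes PSO:yes

outcome vector order: (T0.r0,T1.r0,T2.r0,T2.r1)
[SC] allowed = {0/0/0/0 0/0/0/2 0/0/1/2 0/1/0/0 0/1/0/2 1/0/0/0 1/0/0/2 1/0/1/0 1/0/1/2 1/1/0/0 1/1/0/2}
[TSO] allowed = {0/0/0/0 0/0/0/2 0/0/1/0 0/0/1/2 0/1/0/0 0/1/0/2 1/0/0/0 1/0/0/2 1/0/1/0 1/0/1/2 1/1/0/0 1/1/0/2}
[PSO] allowed = {0/0/0/0 0/0/0/2 0/0/1/0 0/0/1/2 0/1/0/0 0/1/0/2 1/0/0/0 1/0/0/2 1/0/1/0 1/0/1/2 1/1/0/0 1/1/0/2}
target 0/0/0/0 ∈ {SC,TSO,PSO}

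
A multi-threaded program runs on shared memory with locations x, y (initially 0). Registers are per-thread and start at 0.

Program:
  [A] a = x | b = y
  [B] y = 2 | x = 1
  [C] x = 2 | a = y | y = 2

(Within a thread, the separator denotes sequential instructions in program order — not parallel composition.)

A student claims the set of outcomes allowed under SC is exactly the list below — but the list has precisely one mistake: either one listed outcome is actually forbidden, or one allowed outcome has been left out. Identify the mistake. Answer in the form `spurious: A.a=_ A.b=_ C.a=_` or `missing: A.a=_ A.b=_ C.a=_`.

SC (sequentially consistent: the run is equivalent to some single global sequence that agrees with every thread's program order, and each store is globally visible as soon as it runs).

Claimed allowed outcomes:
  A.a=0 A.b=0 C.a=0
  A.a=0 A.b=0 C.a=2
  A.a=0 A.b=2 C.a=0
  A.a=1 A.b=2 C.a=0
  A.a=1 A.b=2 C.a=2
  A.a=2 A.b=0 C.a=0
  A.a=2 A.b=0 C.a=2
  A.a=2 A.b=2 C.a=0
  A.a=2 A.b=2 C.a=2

missing: A.a=0 A.b=2 C.a=2

outcome vector order: (A.a,A.b,C.a)
under SC → <0 0 0>; <0 0 2>; <0 2 0>; <0 2 2>; <1 2 0>; <1 2 2>; <2 0 0>; <2 0 2>; <2 2 0>; <2 2 2>
SC∖claimed = {<0 2 2>}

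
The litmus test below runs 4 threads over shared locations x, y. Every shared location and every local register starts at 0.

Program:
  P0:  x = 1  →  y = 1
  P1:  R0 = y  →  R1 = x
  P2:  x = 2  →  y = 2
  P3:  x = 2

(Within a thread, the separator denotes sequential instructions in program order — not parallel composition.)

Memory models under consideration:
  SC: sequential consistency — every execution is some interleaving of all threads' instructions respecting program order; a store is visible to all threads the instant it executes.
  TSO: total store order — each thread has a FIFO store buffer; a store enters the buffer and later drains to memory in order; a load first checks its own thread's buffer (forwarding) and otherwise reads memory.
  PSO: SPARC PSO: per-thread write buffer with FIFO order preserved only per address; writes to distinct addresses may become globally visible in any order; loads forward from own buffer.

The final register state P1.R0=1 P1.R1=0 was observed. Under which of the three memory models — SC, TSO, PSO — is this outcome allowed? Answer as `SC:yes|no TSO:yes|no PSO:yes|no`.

SC:no TSO:no PSO:yes

outcome vector order: (P1.R0,P1.R1)
SC: 7 outcomes — {0/0; 0/1; 0/2; 1/1; 1/2; 2/1; 2/2}
TSO: 7 outcomes — {0/0; 0/1; 0/2; 1/1; 1/2; 2/1; 2/2}
PSO: 9 outcomes — {0/0; 0/1; 0/2; 1/0; 1/1; 1/2; 2/0; 2/1; 2/2}
target 1/0 ∈ {PSO}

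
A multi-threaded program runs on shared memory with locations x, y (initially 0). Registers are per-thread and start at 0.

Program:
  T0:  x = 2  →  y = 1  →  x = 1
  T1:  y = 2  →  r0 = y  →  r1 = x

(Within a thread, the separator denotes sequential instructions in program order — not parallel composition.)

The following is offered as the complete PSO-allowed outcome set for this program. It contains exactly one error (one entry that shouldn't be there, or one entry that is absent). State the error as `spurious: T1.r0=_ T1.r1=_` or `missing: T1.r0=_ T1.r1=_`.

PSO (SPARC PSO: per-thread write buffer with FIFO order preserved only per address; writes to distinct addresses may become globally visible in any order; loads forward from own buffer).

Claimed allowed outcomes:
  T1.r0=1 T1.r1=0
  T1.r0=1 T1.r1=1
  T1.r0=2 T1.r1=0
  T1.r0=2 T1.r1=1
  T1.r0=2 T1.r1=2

outcome vector order: (T1.r0,T1.r1)
under PSO → <1 0>; <1 1>; <1 2>; <2 0>; <2 1>; <2 2>
PSO∖claimed = {<1 2>}

missing: T1.r0=1 T1.r1=2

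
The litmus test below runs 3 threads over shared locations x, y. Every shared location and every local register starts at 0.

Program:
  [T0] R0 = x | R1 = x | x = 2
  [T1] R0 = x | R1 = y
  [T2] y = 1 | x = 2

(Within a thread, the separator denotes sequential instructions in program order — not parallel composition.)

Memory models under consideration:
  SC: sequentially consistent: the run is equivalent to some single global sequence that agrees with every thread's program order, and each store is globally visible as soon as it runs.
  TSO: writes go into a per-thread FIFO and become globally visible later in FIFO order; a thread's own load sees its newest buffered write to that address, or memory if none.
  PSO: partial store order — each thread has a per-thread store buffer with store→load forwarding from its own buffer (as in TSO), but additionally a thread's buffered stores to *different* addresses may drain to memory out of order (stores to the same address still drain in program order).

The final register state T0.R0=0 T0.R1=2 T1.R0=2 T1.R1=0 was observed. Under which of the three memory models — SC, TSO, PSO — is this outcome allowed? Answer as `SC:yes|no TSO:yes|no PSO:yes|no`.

outcome vector order: (T0.R0,T0.R1,T1.R0,T1.R1)
SC: 10 outcomes — {<0 0 0 0>; <0 0 0 1>; <0 0 2 0>; <0 0 2 1>; <0 2 0 0>; <0 2 0 1>; <0 2 2 1>; <2 2 0 0>; <2 2 0 1>; <2 2 2 1>}
TSO: 10 outcomes — {<0 0 0 0>; <0 0 0 1>; <0 0 2 0>; <0 0 2 1>; <0 2 0 0>; <0 2 0 1>; <0 2 2 1>; <2 2 0 0>; <2 2 0 1>; <2 2 2 1>}
PSO: 12 outcomes — {<0 0 0 0>; <0 0 0 1>; <0 0 2 0>; <0 0 2 1>; <0 2 0 0>; <0 2 0 1>; <0 2 2 0>; <0 2 2 1>; <2 2 0 0>; <2 2 0 1>; <2 2 2 0>; <2 2 2 1>}
target <0 2 2 0> ∈ {PSO}

SC:no TSO:no PSO:yes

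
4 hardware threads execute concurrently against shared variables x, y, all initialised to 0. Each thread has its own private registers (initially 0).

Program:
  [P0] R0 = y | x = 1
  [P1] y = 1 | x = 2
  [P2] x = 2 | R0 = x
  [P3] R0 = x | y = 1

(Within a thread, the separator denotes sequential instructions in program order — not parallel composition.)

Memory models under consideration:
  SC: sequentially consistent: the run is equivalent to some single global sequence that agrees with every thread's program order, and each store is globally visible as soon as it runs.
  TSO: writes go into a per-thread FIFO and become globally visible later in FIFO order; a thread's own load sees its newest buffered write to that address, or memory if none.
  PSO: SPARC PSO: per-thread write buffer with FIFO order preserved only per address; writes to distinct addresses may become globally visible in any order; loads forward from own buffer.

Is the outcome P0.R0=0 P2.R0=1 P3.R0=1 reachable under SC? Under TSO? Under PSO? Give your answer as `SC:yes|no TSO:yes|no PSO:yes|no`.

SC:yes TSO:yes PSO:yes

outcome vector order: (P0.R0,P2.R0,P3.R0)
SC (12): <0 1 0> <0 1 1> <0 1 2> <0 2 0> <0 2 1> <0 2 2> <1 1 0> <1 1 1> <1 1 2> <1 2 0> <1 2 1> <1 2 2>
TSO (12): <0 1 0> <0 1 1> <0 1 2> <0 2 0> <0 2 1> <0 2 2> <1 1 0> <1 1 1> <1 1 2> <1 2 0> <1 2 1> <1 2 2>
PSO (12): <0 1 0> <0 1 1> <0 1 2> <0 2 0> <0 2 1> <0 2 2> <1 1 0> <1 1 1> <1 1 2> <1 2 0> <1 2 1> <1 2 2>
target <0 1 1> ∈ {SC,TSO,PSO}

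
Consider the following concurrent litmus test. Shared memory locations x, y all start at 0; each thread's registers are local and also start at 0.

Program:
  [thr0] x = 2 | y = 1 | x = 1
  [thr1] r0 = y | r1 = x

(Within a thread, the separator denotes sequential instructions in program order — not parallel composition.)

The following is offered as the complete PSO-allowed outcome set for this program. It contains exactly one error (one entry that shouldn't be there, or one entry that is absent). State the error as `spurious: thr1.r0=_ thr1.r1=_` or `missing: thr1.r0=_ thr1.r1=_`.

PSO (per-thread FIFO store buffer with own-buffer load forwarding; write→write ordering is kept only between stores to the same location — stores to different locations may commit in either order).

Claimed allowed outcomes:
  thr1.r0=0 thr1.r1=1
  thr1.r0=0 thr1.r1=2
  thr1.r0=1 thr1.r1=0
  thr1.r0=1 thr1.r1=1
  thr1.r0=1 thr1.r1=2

missing: thr1.r0=0 thr1.r1=0

outcome vector order: (thr1.r0,thr1.r1)
PSO: 6 outcomes — {00, 01, 02, 10, 11, 12}
PSO∖claimed = {00}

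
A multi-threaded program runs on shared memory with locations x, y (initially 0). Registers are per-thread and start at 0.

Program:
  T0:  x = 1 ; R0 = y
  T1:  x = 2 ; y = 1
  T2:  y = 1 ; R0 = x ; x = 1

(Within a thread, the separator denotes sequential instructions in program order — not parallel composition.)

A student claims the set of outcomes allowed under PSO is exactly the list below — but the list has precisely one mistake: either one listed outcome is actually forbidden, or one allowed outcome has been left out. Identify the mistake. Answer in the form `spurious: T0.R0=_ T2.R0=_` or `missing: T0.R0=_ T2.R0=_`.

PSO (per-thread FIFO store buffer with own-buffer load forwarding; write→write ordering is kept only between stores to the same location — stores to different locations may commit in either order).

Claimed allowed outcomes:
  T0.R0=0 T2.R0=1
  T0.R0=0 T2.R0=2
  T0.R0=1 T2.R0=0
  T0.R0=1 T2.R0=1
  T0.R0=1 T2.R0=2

missing: T0.R0=0 T2.R0=0

outcome vector order: (T0.R0,T2.R0)
under PSO → 00; 01; 02; 10; 11; 12
PSO∖claimed = {00}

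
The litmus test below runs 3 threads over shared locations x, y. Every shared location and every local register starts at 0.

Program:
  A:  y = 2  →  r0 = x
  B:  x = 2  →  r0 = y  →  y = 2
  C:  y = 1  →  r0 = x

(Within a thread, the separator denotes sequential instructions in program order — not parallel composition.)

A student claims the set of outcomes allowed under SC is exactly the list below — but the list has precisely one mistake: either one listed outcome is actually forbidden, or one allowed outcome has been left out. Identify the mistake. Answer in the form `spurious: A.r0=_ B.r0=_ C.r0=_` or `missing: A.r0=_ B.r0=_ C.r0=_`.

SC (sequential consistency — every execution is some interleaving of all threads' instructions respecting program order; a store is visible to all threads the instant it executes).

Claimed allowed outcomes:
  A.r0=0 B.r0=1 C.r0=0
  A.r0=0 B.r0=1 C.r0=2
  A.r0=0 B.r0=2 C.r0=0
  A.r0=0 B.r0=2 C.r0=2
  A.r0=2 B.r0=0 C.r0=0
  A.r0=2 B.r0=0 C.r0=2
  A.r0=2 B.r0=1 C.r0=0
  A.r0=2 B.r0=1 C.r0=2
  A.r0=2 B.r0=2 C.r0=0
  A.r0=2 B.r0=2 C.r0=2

outcome vector order: (A.r0,B.r0,C.r0)
under SC → 010, 012, 020, 022, 202, 210, 212, 220, 222
claimed∖SC = {200}

spurious: A.r0=2 B.r0=0 C.r0=0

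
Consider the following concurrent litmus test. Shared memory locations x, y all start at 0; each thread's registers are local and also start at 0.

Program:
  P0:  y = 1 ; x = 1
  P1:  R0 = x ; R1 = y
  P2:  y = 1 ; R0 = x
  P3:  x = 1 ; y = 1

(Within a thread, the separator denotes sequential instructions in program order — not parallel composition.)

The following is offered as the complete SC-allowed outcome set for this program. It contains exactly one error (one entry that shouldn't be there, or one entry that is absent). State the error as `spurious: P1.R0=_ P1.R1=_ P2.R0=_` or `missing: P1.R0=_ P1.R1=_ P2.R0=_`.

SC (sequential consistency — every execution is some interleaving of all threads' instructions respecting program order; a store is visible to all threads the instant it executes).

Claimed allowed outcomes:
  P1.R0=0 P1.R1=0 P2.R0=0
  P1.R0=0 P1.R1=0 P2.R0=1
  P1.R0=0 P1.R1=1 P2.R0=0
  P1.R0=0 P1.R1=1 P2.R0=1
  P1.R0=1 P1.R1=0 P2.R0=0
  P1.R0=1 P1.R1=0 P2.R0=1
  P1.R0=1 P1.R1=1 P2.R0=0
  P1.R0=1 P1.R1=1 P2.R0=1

spurious: P1.R0=1 P1.R1=0 P2.R0=0

outcome vector order: (P1.R0,P1.R1,P2.R0)
SC: 7 outcomes — {0/0/0 0/0/1 0/1/0 0/1/1 1/0/1 1/1/0 1/1/1}
claimed∖SC = {1/0/0}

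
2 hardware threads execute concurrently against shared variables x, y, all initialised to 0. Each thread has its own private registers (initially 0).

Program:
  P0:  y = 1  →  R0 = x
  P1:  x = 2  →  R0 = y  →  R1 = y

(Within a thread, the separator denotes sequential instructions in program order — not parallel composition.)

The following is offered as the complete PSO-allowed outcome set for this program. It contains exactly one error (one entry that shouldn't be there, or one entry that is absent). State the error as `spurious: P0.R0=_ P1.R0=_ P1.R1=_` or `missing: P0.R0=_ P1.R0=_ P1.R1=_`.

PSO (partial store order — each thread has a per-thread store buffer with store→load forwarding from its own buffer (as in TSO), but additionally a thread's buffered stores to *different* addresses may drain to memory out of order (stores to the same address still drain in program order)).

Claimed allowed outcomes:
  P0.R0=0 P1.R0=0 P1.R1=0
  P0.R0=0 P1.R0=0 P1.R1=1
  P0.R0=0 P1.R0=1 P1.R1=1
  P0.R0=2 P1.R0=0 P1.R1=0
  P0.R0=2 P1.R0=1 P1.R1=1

missing: P0.R0=2 P1.R0=0 P1.R1=1

outcome vector order: (P0.R0,P1.R0,P1.R1)
PSO: 6 outcomes — {<0 0 0> <0 0 1> <0 1 1> <2 0 0> <2 0 1> <2 1 1>}
PSO∖claimed = {<2 0 1>}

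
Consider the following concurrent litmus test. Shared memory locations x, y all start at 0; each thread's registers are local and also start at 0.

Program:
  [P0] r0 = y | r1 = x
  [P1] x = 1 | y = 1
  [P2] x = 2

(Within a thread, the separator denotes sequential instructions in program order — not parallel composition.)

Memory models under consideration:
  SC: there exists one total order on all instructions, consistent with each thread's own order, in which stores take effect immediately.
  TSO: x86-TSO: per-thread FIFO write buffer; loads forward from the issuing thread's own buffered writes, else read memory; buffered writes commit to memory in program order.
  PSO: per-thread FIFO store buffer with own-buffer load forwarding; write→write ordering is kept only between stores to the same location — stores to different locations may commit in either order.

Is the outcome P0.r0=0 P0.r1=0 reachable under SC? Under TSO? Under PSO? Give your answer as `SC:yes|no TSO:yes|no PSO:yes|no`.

outcome vector order: (P0.r0,P0.r1)
[SC] allowed = {00 01 02 11 12}
[TSO] allowed = {00 01 02 11 12}
[PSO] allowed = {00 01 02 10 11 12}
target 00 ∈ {SC,TSO,PSO}

SC:yes TSO:yes PSO:yes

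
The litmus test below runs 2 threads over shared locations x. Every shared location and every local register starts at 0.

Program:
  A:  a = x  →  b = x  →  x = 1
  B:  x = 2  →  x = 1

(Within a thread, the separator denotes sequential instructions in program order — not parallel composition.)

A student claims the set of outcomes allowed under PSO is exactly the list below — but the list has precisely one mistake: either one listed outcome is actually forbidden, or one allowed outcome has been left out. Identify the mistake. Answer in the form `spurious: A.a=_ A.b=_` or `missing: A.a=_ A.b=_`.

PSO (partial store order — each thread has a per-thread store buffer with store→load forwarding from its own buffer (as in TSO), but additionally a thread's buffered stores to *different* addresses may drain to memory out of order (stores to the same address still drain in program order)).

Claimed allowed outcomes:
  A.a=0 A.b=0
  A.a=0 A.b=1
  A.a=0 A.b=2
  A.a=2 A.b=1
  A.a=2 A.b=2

missing: A.a=1 A.b=1

outcome vector order: (A.a,A.b)
under PSO → <0 0> <0 1> <0 2> <1 1> <2 1> <2 2>
PSO∖claimed = {<1 1>}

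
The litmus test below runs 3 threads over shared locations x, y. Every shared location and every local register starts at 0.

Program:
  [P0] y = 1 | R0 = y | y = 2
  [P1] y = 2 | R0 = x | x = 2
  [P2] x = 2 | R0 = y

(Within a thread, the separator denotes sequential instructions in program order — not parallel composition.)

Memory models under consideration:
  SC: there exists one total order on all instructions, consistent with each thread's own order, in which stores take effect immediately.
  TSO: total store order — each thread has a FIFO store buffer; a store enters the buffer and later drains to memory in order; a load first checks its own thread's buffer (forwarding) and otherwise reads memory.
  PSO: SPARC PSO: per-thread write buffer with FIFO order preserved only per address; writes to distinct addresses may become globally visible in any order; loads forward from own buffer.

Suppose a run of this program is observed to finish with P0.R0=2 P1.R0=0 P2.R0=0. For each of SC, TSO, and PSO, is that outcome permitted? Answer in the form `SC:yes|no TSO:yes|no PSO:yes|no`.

SC:no TSO:yes PSO:yes

outcome vector order: (P0.R0,P1.R0,P2.R0)
SC: 9 outcomes — {101 102 120 121 122 202 220 221 222}
TSO: 12 outcomes — {100 101 102 120 121 122 200 201 202 220 221 222}
PSO: 12 outcomes — {100 101 102 120 121 122 200 201 202 220 221 222}
target 200 ∈ {TSO,PSO}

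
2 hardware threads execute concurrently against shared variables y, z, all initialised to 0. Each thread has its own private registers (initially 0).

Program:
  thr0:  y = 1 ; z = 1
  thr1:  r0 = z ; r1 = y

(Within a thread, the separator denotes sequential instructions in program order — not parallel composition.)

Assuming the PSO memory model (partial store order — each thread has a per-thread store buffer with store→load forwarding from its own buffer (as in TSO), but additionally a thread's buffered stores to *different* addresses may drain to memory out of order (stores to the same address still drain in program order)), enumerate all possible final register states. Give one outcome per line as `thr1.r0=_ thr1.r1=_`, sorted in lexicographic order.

thr1.r0=0 thr1.r1=0
thr1.r0=0 thr1.r1=1
thr1.r0=1 thr1.r1=0
thr1.r0=1 thr1.r1=1

outcome vector order: (thr1.r0,thr1.r1)
|PSO outcomes| = 4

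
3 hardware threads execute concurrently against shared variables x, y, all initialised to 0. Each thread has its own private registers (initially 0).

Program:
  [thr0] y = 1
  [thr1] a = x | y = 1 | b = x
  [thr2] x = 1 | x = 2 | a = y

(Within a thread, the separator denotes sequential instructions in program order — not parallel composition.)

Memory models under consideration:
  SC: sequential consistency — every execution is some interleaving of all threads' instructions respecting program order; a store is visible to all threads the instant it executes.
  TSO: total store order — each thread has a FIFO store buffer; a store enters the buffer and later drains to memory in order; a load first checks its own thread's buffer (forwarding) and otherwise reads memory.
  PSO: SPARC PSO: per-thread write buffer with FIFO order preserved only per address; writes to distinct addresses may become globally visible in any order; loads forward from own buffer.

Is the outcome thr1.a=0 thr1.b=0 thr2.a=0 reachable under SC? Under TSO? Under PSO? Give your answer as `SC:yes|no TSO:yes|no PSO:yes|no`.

outcome vector order: (thr1.a,thr1.b,thr2.a)
SC: 9 outcomes — {001 011 020 021 111 120 121 220 221}
TSO: 12 outcomes — {000 001 010 011 020 021 110 111 120 121 220 221}
PSO: 12 outcomes — {000 001 010 011 020 021 110 111 120 121 220 221}
target 000 ∈ {TSO,PSO}

SC:no TSO:yes PSO:yes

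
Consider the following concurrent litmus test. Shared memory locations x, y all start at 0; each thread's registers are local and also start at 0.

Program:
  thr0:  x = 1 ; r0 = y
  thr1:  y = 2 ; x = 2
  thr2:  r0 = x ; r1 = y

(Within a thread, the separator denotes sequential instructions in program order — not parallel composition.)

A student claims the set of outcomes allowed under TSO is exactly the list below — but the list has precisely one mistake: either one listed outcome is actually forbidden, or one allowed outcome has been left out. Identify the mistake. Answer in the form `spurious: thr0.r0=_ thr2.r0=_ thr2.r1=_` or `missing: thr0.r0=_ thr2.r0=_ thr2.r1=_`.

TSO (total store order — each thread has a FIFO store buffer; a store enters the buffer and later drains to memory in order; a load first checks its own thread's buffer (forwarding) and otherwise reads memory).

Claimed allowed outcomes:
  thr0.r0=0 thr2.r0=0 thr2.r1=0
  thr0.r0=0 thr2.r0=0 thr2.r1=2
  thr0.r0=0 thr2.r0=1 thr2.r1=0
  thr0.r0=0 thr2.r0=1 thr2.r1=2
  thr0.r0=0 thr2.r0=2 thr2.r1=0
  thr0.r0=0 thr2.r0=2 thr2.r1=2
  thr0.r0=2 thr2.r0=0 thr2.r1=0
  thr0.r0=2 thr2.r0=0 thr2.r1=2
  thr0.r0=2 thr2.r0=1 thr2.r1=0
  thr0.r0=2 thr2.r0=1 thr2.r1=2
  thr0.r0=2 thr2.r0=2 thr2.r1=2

spurious: thr0.r0=0 thr2.r0=2 thr2.r1=0

outcome vector order: (thr0.r0,thr2.r0,thr2.r1)
[TSO] allowed = {<0 0 0>, <0 0 2>, <0 1 0>, <0 1 2>, <0 2 2>, <2 0 0>, <2 0 2>, <2 1 0>, <2 1 2>, <2 2 2>}
claimed∖TSO = {<0 2 0>}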